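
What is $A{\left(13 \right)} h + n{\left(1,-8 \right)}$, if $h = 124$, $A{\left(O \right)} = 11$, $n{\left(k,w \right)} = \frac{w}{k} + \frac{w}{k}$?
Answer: $1348$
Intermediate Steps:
$n{\left(k,w \right)} = \frac{2 w}{k}$
$A{\left(13 \right)} h + n{\left(1,-8 \right)} = 11 \cdot 124 + 2 \left(-8\right) 1^{-1} = 1364 + 2 \left(-8\right) 1 = 1364 - 16 = 1348$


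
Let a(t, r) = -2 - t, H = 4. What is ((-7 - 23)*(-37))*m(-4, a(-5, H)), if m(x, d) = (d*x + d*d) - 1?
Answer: -4440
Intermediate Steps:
m(x, d) = -1 + d**2 + d*x (m(x, d) = (d*x + d**2) - 1 = (d**2 + d*x) - 1 = -1 + d**2 + d*x)
((-7 - 23)*(-37))*m(-4, a(-5, H)) = ((-7 - 23)*(-37))*(-1 + (-2 - 1*(-5))**2 + (-2 - 1*(-5))*(-4)) = (-30*(-37))*(-1 + (-2 + 5)**2 + (-2 + 5)*(-4)) = 1110*(-1 + 3**2 + 3*(-4)) = 1110*(-1 + 9 - 12) = 1110*(-4) = -4440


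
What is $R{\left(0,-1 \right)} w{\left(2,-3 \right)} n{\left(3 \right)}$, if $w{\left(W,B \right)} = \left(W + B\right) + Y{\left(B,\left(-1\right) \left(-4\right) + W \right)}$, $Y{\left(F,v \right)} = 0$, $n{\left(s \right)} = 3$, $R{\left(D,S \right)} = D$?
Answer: $0$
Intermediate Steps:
$w{\left(W,B \right)} = B + W$ ($w{\left(W,B \right)} = \left(W + B\right) + 0 = \left(B + W\right) + 0 = B + W$)
$R{\left(0,-1 \right)} w{\left(2,-3 \right)} n{\left(3 \right)} = 0 \left(-3 + 2\right) 3 = 0 \left(-1\right) 3 = 0 \cdot 3 = 0$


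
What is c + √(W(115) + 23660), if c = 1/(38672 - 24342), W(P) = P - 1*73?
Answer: 1/14330 + √23702 ≈ 153.95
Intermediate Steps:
W(P) = -73 + P (W(P) = P - 73 = -73 + P)
c = 1/14330 ≈ 6.9784e-5
c + √(W(115) + 23660) = 1/14330 + √((-73 + 115) + 23660) = 1/14330 + √(42 + 23660) = 1/14330 + √23702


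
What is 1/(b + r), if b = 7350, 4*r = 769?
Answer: 4/30169 ≈ 0.00013259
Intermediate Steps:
r = 769/4 (r = (¼)*769 = 769/4 ≈ 192.25)
1/(b + r) = 1/(7350 + 769/4) = 1/(30169/4) = 4/30169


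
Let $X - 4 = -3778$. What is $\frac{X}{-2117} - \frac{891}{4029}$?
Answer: $\frac{4439733}{2843131} \approx 1.5616$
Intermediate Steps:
$X = -3774$ ($X = 4 - 3778 = -3774$)
$\frac{X}{-2117} - \frac{891}{4029} = - \frac{3774}{-2117} - \frac{891}{4029} = \left(-3774\right) \left(- \frac{1}{2117}\right) - \frac{297}{1343} = \frac{3774}{2117} - \frac{297}{1343} = \frac{4439733}{2843131}$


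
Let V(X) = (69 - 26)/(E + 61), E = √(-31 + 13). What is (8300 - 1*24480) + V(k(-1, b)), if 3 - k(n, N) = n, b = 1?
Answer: 3*(-16180*√2 + 328979*I)/(-61*I + 3*√2) ≈ -16179.0 - 0.048792*I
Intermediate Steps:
k(n, N) = 3 - n
E = 3*I*√2 (E = √(-18) = 3*I*√2 ≈ 4.2426*I)
V(X) = 43/(61 + 3*I*√2) (V(X) = (69 - 26)/(3*I*√2 + 61) = 43/(61 + 3*I*√2))
(8300 - 1*24480) + V(k(-1, b)) = (8300 - 1*24480) + (2623/3739 - 129*I*√2/3739) = (8300 - 24480) + (2623/3739 - 129*I*√2/3739) = -16180 + (2623/3739 - 129*I*√2/3739) = -60494397/3739 - 129*I*√2/3739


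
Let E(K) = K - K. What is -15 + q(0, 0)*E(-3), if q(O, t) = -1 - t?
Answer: -15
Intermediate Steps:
E(K) = 0
-15 + q(0, 0)*E(-3) = -15 + (-1 - 1*0)*0 = -15 + (-1 + 0)*0 = -15 - 1*0 = -15 + 0 = -15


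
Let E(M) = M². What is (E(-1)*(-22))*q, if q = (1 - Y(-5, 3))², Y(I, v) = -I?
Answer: -352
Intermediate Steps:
q = 16 (q = (1 - (-1)*(-5))² = (1 - 1*5)² = (1 - 5)² = (-4)² = 16)
(E(-1)*(-22))*q = ((-1)²*(-22))*16 = (1*(-22))*16 = -22*16 = -352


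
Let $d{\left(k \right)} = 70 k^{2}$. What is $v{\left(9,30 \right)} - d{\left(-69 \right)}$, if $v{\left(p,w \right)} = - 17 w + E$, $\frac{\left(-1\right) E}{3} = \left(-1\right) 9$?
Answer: $-333753$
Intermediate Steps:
$E = 27$ ($E = - 3 \left(\left(-1\right) 9\right) = \left(-3\right) \left(-9\right) = 27$)
$v{\left(p,w \right)} = 27 - 17 w$ ($v{\left(p,w \right)} = - 17 w + 27 = 27 - 17 w$)
$v{\left(9,30 \right)} - d{\left(-69 \right)} = \left(27 - 510\right) - 70 \left(-69\right)^{2} = \left(27 - 510\right) - 70 \cdot 4761 = -483 - 333270 = -333753$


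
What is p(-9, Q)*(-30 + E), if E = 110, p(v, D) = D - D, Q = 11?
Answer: 0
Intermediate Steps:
p(v, D) = 0
p(-9, Q)*(-30 + E) = 0*(-30 + 110) = 0*80 = 0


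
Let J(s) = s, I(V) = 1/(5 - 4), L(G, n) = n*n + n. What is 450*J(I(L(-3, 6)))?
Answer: 450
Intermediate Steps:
L(G, n) = n + n**2 (L(G, n) = n**2 + n = n + n**2)
I(V) = 1 (I(V) = 1/1 = 1)
450*J(I(L(-3, 6))) = 450*1 = 450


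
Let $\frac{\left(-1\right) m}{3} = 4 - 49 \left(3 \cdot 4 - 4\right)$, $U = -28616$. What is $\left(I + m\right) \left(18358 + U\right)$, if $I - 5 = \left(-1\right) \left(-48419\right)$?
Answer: $-508673704$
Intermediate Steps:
$m = 1164$ ($m = - 3 \left(4 - 49 \left(3 \cdot 4 - 4\right)\right) = - 3 \left(4 - 49 \left(12 - 4\right)\right) = - 3 \left(4 - 392\right) = \left(-3\right) \left(-388\right) = 1164$)
$I = 48424$ ($I = 5 - -48419 = 5 + 48419 = 48424$)
$\left(I + m\right) \left(18358 + U\right) = \left(48424 + 1164\right) \left(18358 - 28616\right) = 49588 \left(-10258\right) = -508673704$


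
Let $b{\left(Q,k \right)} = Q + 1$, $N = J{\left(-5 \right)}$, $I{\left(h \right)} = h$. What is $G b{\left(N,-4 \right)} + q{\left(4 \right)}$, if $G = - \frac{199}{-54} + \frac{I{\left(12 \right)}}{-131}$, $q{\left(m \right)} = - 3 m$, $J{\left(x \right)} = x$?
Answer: $- \frac{93286}{3537} \approx -26.374$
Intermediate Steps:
$N = -5$
$b{\left(Q,k \right)} = 1 + Q$
$G = \frac{25421}{7074}$ ($G = - \frac{199}{-54} + \frac{12}{-131} = \left(-199\right) \left(- \frac{1}{54}\right) + 12 \left(- \frac{1}{131}\right) = \frac{199}{54} - \frac{12}{131} = \frac{25421}{7074} \approx 3.5936$)
$G b{\left(N,-4 \right)} + q{\left(4 \right)} = \frac{25421 \left(1 - 5\right)}{7074} - 12 = \frac{25421}{7074} \left(-4\right) - 12 = - \frac{50842}{3537} - 12 = - \frac{93286}{3537}$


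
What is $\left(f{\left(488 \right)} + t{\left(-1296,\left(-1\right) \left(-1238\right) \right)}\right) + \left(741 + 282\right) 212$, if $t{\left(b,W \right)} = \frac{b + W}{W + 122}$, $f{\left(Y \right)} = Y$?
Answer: $\frac{147807491}{680} \approx 2.1736 \cdot 10^{5}$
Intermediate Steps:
$t{\left(b,W \right)} = \frac{W + b}{122 + W}$
$\left(f{\left(488 \right)} + t{\left(-1296,\left(-1\right) \left(-1238\right) \right)}\right) + \left(741 + 282\right) 212 = \left(488 + \frac{\left(-1\right) \left(-1238\right) - 1296}{122 - -1238}\right) + \left(741 + 282\right) 212 = \left(488 + \frac{1238 - 1296}{122 + 1238}\right) + 1023 \cdot 212 = \left(488 + \frac{1}{1360} \left(-58\right)\right) + 216876 = \left(488 - \frac{29}{680}\right) + 216876 = \frac{331811}{680} + 216876 = \frac{147807491}{680}$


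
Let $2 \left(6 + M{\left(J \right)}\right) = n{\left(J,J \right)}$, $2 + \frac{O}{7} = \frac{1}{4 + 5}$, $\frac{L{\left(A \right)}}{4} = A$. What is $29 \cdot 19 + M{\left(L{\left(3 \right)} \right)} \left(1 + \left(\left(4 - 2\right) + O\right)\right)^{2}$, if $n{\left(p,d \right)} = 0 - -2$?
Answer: $\frac{2311}{81} \approx 28.531$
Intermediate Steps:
$L{\left(A \right)} = 4 A$
$O = - \frac{119}{9}$ ($O = -14 + \frac{7}{4 + 5} = -14 + \frac{7}{9} = - \frac{119}{9} \approx -13.222$)
$n{\left(p,d \right)} = 2$ ($n{\left(p,d \right)} = 0 + 2 = 2$)
$M{\left(J \right)} = -5$ ($M{\left(J \right)} = -6 + \frac{1}{2} \cdot 2 = -6 + 1 = -5$)
$29 \cdot 19 + M{\left(L{\left(3 \right)} \right)} \left(1 + \left(\left(4 - 2\right) + O\right)\right)^{2} = 29 \cdot 19 - 5 \left(1 + \left(\left(4 - 2\right) - \frac{119}{9}\right)\right)^{2} = 551 - 5 \left(1 + \left(2 - \frac{119}{9}\right)\right)^{2} = 551 - 5 \left(1 - \frac{101}{9}\right)^{2} = 551 - 5 \left(- \frac{92}{9}\right)^{2} = 551 - \frac{42320}{81} = \frac{2311}{81}$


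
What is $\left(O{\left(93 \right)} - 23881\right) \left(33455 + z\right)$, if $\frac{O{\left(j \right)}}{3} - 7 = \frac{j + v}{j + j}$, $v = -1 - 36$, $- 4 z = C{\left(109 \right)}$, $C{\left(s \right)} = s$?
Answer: $- \frac{24724233588}{31} \approx -7.9756 \cdot 10^{8}$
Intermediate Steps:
$z = - \frac{109}{4}$ ($z = \left(- \frac{1}{4}\right) 109 = - \frac{109}{4} \approx -27.25$)
$v = -37$ ($v = -1 - 36 = -37$)
$O{\left(j \right)} = 21 + \frac{3 \left(-37 + j\right)}{2 j}$ ($O{\left(j \right)} = 21 + 3 \frac{j - 37}{j + j} = 21 + 3 \frac{-37 + j}{2 j} = 21 + \frac{3 \left(-37 + j\right)}{2 j}$)
$\left(O{\left(93 \right)} - 23881\right) \left(33455 + z\right) = \left(\frac{3 \left(-37 + 15 \cdot 93\right)}{2 \cdot 93} - 23881\right) \left(33455 - \frac{109}{4}\right) = \left(\frac{3}{2} \cdot \frac{1}{93} \left(-37 + 1395\right) - 23881\right) \frac{133711}{4} = \left(\frac{3}{2} \cdot \frac{1}{93} \cdot 1358 - 23881\right) \frac{133711}{4} = \left(\frac{679}{31} - 23881\right) \frac{133711}{4} = \left(- \frac{739632}{31}\right) \frac{133711}{4} = - \frac{24724233588}{31}$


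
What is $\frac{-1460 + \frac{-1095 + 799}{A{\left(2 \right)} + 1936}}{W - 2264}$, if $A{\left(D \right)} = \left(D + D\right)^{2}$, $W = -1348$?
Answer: $\frac{118759}{293776} \approx 0.40425$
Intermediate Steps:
$A{\left(D \right)} = 4 D^{2}$ ($A{\left(D \right)} = \left(2 D\right)^{2} = 4 D^{2}$)
$\frac{-1460 + \frac{-1095 + 799}{A{\left(2 \right)} + 1936}}{W - 2264} = \frac{-1460 + \frac{-1095 + 799}{4 \cdot 2^{2} + 1936}}{-1348 - 2264} = \frac{-1460 - \frac{296}{4 \cdot 4 + 1936}}{-3612} = \left(-1460 - \frac{296}{16 + 1936}\right) \left(- \frac{1}{3612}\right) = \left(-1460 - \frac{296}{1952}\right) \left(- \frac{1}{3612}\right) = \left(-1460 - \frac{37}{244}\right) \left(- \frac{1}{3612}\right) = \left(- \frac{356277}{244}\right) \left(- \frac{1}{3612}\right) = \frac{118759}{293776}$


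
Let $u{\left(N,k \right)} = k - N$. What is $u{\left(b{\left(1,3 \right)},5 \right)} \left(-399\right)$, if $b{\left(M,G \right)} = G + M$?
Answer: $-399$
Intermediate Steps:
$u{\left(b{\left(1,3 \right)},5 \right)} \left(-399\right) = \left(5 - \left(3 + 1\right)\right) \left(-399\right) = \left(5 - 4\right) \left(-399\right) = 1 \left(-399\right) = -399$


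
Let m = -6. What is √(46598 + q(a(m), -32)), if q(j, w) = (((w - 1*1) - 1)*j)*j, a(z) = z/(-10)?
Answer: 2*√291161/5 ≈ 215.84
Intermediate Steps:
a(z) = -z/10 (a(z) = z*(-⅒) = -z/10)
q(j, w) = j²*(-2 + w) (q(j, w) = (((w - 1) - 1)*j)*j = (((-1 + w) - 1)*j)*j = ((-2 + w)*j)*j = (j*(-2 + w))*j = j²*(-2 + w))
√(46598 + q(a(m), -32)) = √(46598 + (-⅒*(-6))²*(-2 - 32)) = √(46598 + (⅗)²*(-34)) = √(46598 + (9/25)*(-34)) = √(46598 - 306/25) = √(1164644/25) = 2*√291161/5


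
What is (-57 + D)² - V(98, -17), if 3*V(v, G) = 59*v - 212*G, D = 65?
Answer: -9194/3 ≈ -3064.7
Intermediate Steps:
V(v, G) = -212*G/3 + 59*v/3 (V(v, G) = (59*v - 212*G)/3 = (-212*G + 59*v)/3 = -212*G/3 + 59*v/3)
(-57 + D)² - V(98, -17) = (-57 + 65)² - (-212/3*(-17) + (59/3)*98) = 8² - (3604/3 + 5782/3) = 64 - 1*9386/3 = 64 - 9386/3 = -9194/3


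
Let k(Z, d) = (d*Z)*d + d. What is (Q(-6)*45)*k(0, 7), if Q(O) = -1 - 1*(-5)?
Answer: 1260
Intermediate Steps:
k(Z, d) = d + Z*d**2 (k(Z, d) = (Z*d)*d + d = Z*d**2 + d = d + Z*d**2)
Q(O) = 4 (Q(O) = -1 + 5 = 4)
(Q(-6)*45)*k(0, 7) = (4*45)*(7*(1 + 0*7)) = 180*(7*(1 + 0)) = 180*(7*1) = 180*7 = 1260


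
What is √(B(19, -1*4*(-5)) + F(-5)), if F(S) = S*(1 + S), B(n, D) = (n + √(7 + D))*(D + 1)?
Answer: √(419 + 63*√3) ≈ 22.981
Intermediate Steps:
B(n, D) = (1 + D)*(n + √(7 + D)) (B(n, D) = (n + √(7 + D))*(1 + D) = (1 + D)*(n + √(7 + D)))
√(B(19, -1*4*(-5)) + F(-5)) = √((19 + √(7 - 1*4*(-5)) + (-1*4*(-5))*19 + (-1*4*(-5))*√(7 - 1*4*(-5))) - 5*(1 - 5)) = √((19 + √(7 - 4*(-5)) - 4*(-5)*19 + (-4*(-5))*√(7 - 4*(-5))) - 5*(-4)) = √((19 + √(7 + 20) + 20*19 + 20*√(7 + 20)) + 20) = √((19 + √27 + 380 + 20*√27) + 20) = √((19 + 3*√3 + 380 + 20*(3*√3)) + 20) = √((19 + 3*√3 + 380 + 60*√3) + 20) = √((399 + 63*√3) + 20) = √(419 + 63*√3)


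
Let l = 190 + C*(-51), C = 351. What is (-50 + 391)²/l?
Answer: -116281/17711 ≈ -6.5655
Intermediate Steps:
l = -17711 (l = 190 + 351*(-51) = 190 - 17901 = -17711)
(-50 + 391)²/l = (-50 + 391)²/(-17711) = 341²*(-1/17711) = 116281*(-1/17711) = -116281/17711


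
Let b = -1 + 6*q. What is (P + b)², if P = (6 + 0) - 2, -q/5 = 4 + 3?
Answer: 42849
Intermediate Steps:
q = -35 (q = -5*(4 + 3) = -5*7 = -35)
P = 4 (P = 6 - 2 = 4)
b = -211 (b = -1 + 6*(-35) = -1 - 210 = -211)
(P + b)² = (4 - 211)² = (-207)² = 42849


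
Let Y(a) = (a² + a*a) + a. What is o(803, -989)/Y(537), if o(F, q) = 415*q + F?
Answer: -136544/192425 ≈ -0.70960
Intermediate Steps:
Y(a) = a + 2*a² (Y(a) = (a² + a²) + a = 2*a² + a = a + 2*a²)
o(F, q) = F + 415*q
o(803, -989)/Y(537) = (803 + 415*(-989))/((537*(1 + 2*537))) = (803 - 410435)/((537*(1 + 1074))) = -409632/(537*1075) = -409632/577275 = -409632*1/577275 = -136544/192425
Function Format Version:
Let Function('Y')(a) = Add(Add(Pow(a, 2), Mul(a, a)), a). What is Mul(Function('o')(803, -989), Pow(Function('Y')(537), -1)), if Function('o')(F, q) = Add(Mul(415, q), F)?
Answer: Rational(-136544, 192425) ≈ -0.70960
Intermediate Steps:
Function('Y')(a) = Add(a, Mul(2, Pow(a, 2))) (Function('Y')(a) = Add(Add(Pow(a, 2), Pow(a, 2)), a) = Add(Mul(2, Pow(a, 2)), a) = Add(a, Mul(2, Pow(a, 2))))
Function('o')(F, q) = Add(F, Mul(415, q))
Mul(Function('o')(803, -989), Pow(Function('Y')(537), -1)) = Mul(Add(803, Mul(415, -989)), Pow(Mul(537, Add(1, Mul(2, 537))), -1)) = Mul(Add(803, -410435), Pow(Mul(537, Add(1, 1074)), -1)) = Mul(-409632, Pow(Mul(537, 1075), -1)) = Mul(-409632, Pow(577275, -1)) = Mul(-409632, Rational(1, 577275)) = Rational(-136544, 192425)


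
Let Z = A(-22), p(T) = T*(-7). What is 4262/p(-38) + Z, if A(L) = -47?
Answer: -4120/133 ≈ -30.977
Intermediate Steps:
p(T) = -7*T
Z = -47
4262/p(-38) + Z = 4262/((-7*(-38))) - 47 = 4262/266 - 47 = 4262*(1/266) - 47 = 2131/133 - 47 = -4120/133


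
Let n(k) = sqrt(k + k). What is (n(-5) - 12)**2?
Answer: (12 - I*sqrt(10))**2 ≈ 134.0 - 75.895*I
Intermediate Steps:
n(k) = sqrt(2)*sqrt(k) (n(k) = sqrt(2*k) = sqrt(2)*sqrt(k))
(n(-5) - 12)**2 = (sqrt(2)*sqrt(-5) - 12)**2 = (sqrt(2)*(I*sqrt(5)) - 12)**2 = (I*sqrt(10) - 12)**2 = (-12 + I*sqrt(10))**2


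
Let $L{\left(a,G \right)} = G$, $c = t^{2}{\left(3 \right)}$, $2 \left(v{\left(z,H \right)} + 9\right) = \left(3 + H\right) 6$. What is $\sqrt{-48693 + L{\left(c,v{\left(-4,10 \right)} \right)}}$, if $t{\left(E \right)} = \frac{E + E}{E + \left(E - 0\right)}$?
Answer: $3 i \sqrt{5407} \approx 220.6 i$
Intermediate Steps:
$v{\left(z,H \right)} = 3 H$ ($v{\left(z,H \right)} = -9 + \frac{\left(3 + H\right) 6}{2} = -9 + \frac{18 + 6 H}{2} = -9 + \left(9 + 3 H\right) = 3 H$)
$t{\left(E \right)} = 1$ ($t{\left(E \right)} = \frac{2 E}{E + \left(E + 0\right)} = \frac{2 E}{E + E} = \frac{2 E}{2 E} = 2 E \frac{1}{2 E} = 1$)
$c = 1$ ($c = 1^{2} = 1$)
$\sqrt{-48693 + L{\left(c,v{\left(-4,10 \right)} \right)}} = \sqrt{-48693 + 3 \cdot 10} = \sqrt{-48693 + 30} = \sqrt{-48663} = 3 i \sqrt{5407}$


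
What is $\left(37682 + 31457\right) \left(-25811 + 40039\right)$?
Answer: $983709692$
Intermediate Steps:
$\left(37682 + 31457\right) \left(-25811 + 40039\right) = 69139 \cdot 14228 = 983709692$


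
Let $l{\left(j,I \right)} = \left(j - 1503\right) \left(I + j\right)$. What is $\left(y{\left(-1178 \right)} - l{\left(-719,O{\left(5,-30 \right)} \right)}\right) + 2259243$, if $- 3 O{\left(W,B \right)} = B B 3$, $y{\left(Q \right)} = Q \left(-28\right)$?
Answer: $-1305191$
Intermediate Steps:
$y{\left(Q \right)} = - 28 Q$
$O{\left(W,B \right)} = - B^{2}$ ($O{\left(W,B \right)} = - \frac{B B 3}{3} = - \frac{B^{2} \cdot 3}{3} = - \frac{3 B^{2}}{3} = - B^{2}$)
$l{\left(j,I \right)} = \left(-1503 + j\right) \left(I + j\right)$
$\left(y{\left(-1178 \right)} - l{\left(-719,O{\left(5,-30 \right)} \right)}\right) + 2259243 = \left(\left(-28\right) \left(-1178\right) - \left(\left(-719\right)^{2} - 1503 \left(- \left(-30\right)^{2}\right) - -1080657 + - \left(-30\right)^{2} \left(-719\right)\right)\right) + 2259243 = \left(32984 - \left(516961 - 1503 \left(\left(-1\right) 900\right) + 1080657 + \left(-1\right) 900 \left(-719\right)\right)\right) + 2259243 = \left(32984 - \left(516961 - -1352700 + 1080657 - -647100\right)\right) + 2259243 = \left(32984 - \left(516961 + 1352700 + 1080657 + 647100\right)\right) + 2259243 = \left(32984 - 3597418\right) + 2259243 = -3564434 + 2259243 = -1305191$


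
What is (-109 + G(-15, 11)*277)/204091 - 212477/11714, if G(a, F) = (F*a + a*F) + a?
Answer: -44485368643/2390721974 ≈ -18.608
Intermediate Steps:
G(a, F) = a + 2*F*a (G(a, F) = (F*a + F*a) + a = 2*F*a + a = a + 2*F*a)
(-109 + G(-15, 11)*277)/204091 - 212477/11714 = (-109 - 15*(1 + 2*11)*277)/204091 - 212477/11714 = (-109 - 15*(1 + 22)*277)*(1/204091) - 212477*1/11714 = (-109 - 15*23*277)*(1/204091) - 212477/11714 = (-109 - 345*277)*(1/204091) - 212477/11714 = (-109 - 95565)*(1/204091) - 212477/11714 = -95674*1/204091 - 212477/11714 = -95674/204091 - 212477/11714 = -44485368643/2390721974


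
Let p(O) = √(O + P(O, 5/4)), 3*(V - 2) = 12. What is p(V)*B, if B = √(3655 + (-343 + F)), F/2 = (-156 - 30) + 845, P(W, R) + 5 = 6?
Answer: √32410 ≈ 180.03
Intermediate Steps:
V = 6 (V = 2 + (⅓)*12 = 2 + 4 = 6)
P(W, R) = 1 (P(W, R) = -5 + 6 = 1)
F = 1318 (F = 2*((-156 - 30) + 845) = 2*(-186 + 845) = 2*659 = 1318)
p(O) = √(1 + O) (p(O) = √(O + 1) = √(1 + O))
B = √4630 (B = √(3655 + (-343 + 1318)) = √(3655 + 975) = √4630 ≈ 68.044)
p(V)*B = √(1 + 6)*√4630 = √7*√4630 = √32410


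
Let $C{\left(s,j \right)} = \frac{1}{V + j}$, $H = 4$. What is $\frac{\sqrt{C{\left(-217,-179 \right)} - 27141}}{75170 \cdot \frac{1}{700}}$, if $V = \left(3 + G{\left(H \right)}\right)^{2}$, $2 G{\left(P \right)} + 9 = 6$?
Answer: $\frac{10 i \sqrt{13566404537}}{759217} \approx 1.5341 i$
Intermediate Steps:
$G{\left(P \right)} = - \frac{3}{2}$ ($G{\left(P \right)} = - \frac{9}{2} + \frac{1}{2} \cdot 6 = - \frac{9}{2} + 3 = - \frac{3}{2}$)
$V = \frac{9}{4}$ ($V = \left(3 - \frac{3}{2}\right)^{2} = \left(\frac{3}{2}\right)^{2} = \frac{9}{4} \approx 2.25$)
$C{\left(s,j \right)} = \frac{1}{\frac{9}{4} + j}$
$\frac{\sqrt{C{\left(-217,-179 \right)} - 27141}}{75170 \cdot \frac{1}{700}} = \frac{\sqrt{\frac{4}{9 + 4 \left(-179\right)} - 27141}}{75170 \cdot \frac{1}{700}} = \frac{\sqrt{\frac{4}{9 - 716} - 27141}}{75170 \cdot \frac{1}{700}} = \frac{\sqrt{\frac{4}{-707} - 27141}}{\frac{7517}{70}} = \sqrt{4 \left(- \frac{1}{707}\right) - 27141} \cdot \frac{70}{7517} = \sqrt{- \frac{4}{707} - 27141} \cdot \frac{70}{7517} = \sqrt{- \frac{19188691}{707}} \cdot \frac{70}{7517} = \frac{i \sqrt{13566404537}}{707} \cdot \frac{70}{7517} = \frac{10 i \sqrt{13566404537}}{759217}$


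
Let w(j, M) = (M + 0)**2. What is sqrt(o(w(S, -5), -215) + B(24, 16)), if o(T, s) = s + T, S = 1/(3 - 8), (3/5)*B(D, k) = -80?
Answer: I*sqrt(2910)/3 ≈ 17.981*I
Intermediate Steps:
B(D, k) = -400/3 (B(D, k) = (5/3)*(-80) = -400/3)
S = -1/5 (S = 1/(-5) = -1/5 ≈ -0.20000)
w(j, M) = M**2
o(T, s) = T + s
sqrt(o(w(S, -5), -215) + B(24, 16)) = sqrt(((-5)**2 - 215) - 400/3) = sqrt((25 - 215) - 400/3) = sqrt(-190 - 400/3) = sqrt(-970/3) = I*sqrt(2910)/3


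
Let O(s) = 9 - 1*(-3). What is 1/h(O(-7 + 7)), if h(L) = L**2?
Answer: 1/144 ≈ 0.0069444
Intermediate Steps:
O(s) = 12 (O(s) = 9 + 3 = 12)
1/h(O(-7 + 7)) = 1/(12**2) = 1/144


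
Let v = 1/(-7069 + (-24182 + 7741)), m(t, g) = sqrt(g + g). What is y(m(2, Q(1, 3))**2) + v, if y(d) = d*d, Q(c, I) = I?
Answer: 846359/23510 ≈ 36.000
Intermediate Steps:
m(t, g) = sqrt(2)*sqrt(g) (m(t, g) = sqrt(2*g) = sqrt(2)*sqrt(g))
v = -1/23510 (v = 1/(-7069 - 16441) = 1/(-23510) = -1/23510 ≈ -4.2535e-5)
y(d) = d**2
y(m(2, Q(1, 3))**2) + v = ((sqrt(2)*sqrt(3))**2)**2 - 1/23510 = ((sqrt(6))**2)**2 - 1/23510 = 6**2 - 1/23510 = 36 - 1/23510 = 846359/23510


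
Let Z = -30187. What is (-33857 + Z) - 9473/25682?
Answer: -1644787481/25682 ≈ -64044.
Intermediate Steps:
(-33857 + Z) - 9473/25682 = (-33857 - 30187) - 9473/25682 = -64044 - 9473*1/25682 = -64044 - 9473/25682 = -1644787481/25682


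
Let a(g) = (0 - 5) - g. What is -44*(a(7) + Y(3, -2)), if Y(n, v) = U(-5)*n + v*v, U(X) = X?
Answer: 1012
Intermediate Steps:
Y(n, v) = v² - 5*n (Y(n, v) = -5*n + v*v = -5*n + v² = v² - 5*n)
a(g) = -5 - g
-44*(a(7) + Y(3, -2)) = -44*((-5 - 1*7) + ((-2)² - 5*3)) = -44*((-5 - 7) + (4 - 15)) = -44*(-12 - 11) = -44*(-23) = 1012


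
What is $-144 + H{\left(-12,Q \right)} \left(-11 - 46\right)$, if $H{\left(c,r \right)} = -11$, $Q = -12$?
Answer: $483$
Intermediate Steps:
$-144 + H{\left(-12,Q \right)} \left(-11 - 46\right) = -144 - 11 \left(-11 - 46\right) = -144 - -627 = -144 + 627 = 483$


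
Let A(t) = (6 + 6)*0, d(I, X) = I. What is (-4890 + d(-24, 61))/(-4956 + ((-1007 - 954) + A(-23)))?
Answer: 4914/6917 ≈ 0.71042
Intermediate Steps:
A(t) = 0 (A(t) = 12*0 = 0)
(-4890 + d(-24, 61))/(-4956 + ((-1007 - 954) + A(-23))) = (-4890 - 24)/(-4956 + ((-1007 - 954) + 0)) = -4914/(-4956 + (-1961 + 0)) = -4914/(-4956 - 1961) = -4914/(-6917) = -4914*(-1/6917) = 4914/6917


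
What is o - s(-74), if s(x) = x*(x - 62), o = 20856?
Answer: 10792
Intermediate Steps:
s(x) = x*(-62 + x)
o - s(-74) = 20856 - (-74)*(-62 - 74) = 20856 - (-74)*(-136) = 20856 - 1*10064 = 20856 - 10064 = 10792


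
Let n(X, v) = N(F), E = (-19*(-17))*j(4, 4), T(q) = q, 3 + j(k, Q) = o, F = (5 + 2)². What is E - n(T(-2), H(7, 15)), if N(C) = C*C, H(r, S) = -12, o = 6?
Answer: -1432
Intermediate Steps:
F = 49 (F = 7² = 49)
j(k, Q) = 3 (j(k, Q) = -3 + 6 = 3)
N(C) = C²
E = 969 (E = -19*(-17)*3 = 323*3 = 969)
n(X, v) = 2401 (n(X, v) = 49² = 2401)
E - n(T(-2), H(7, 15)) = 969 - 1*2401 = 969 - 2401 = -1432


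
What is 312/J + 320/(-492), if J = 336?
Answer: 479/1722 ≈ 0.27816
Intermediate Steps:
312/J + 320/(-492) = 312/336 + 320/(-492) = 312*(1/336) + 320*(-1/492) = 13/14 - 80/123 = 479/1722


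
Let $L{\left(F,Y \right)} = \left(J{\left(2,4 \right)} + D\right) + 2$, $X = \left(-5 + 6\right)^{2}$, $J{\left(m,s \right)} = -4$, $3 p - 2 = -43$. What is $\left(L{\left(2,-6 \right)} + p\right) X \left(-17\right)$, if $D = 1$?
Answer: $\frac{748}{3} \approx 249.33$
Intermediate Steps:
$p = - \frac{41}{3}$ ($p = \frac{2}{3} + \frac{1}{3} \left(-43\right) = \frac{2}{3} - \frac{43}{3} = - \frac{41}{3} \approx -13.667$)
$X = 1$ ($X = 1^{2} = 1$)
$L{\left(F,Y \right)} = -1$ ($L{\left(F,Y \right)} = \left(-4 + 1\right) + 2 = -3 + 2 = -1$)
$\left(L{\left(2,-6 \right)} + p\right) X \left(-17\right) = \left(-1 - \frac{41}{3}\right) 1 \left(-17\right) = \left(- \frac{44}{3}\right) 1 \left(-17\right) = \left(- \frac{44}{3}\right) \left(-17\right) = \frac{748}{3}$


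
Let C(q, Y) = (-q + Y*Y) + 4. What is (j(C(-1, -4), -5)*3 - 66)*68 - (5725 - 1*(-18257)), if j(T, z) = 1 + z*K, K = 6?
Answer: -34386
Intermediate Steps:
C(q, Y) = 4 + Y**2 - q (C(q, Y) = (-q + Y**2) + 4 = (Y**2 - q) + 4 = 4 + Y**2 - q)
j(T, z) = 1 + 6*z (j(T, z) = 1 + z*6 = 1 + 6*z)
(j(C(-1, -4), -5)*3 - 66)*68 - (5725 - 1*(-18257)) = ((1 + 6*(-5))*3 - 66)*68 - (5725 - 1*(-18257)) = ((1 - 30)*3 - 66)*68 - (5725 + 18257) = (-29*3 - 66)*68 - 1*23982 = (-87 - 66)*68 - 23982 = -153*68 - 23982 = -10404 - 23982 = -34386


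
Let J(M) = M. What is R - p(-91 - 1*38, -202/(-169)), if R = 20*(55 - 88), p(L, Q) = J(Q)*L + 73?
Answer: -97819/169 ≈ -578.81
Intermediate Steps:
p(L, Q) = 73 + L*Q (p(L, Q) = Q*L + 73 = L*Q + 73 = 73 + L*Q)
R = -660 (R = 20*(-33) = -660)
R - p(-91 - 1*38, -202/(-169)) = -660 - (73 + (-91 - 1*38)*(-202/(-169))) = -660 - (73 + (-91 - 38)*(-202*(-1/169))) = -660 - (73 - 129*202/169) = -660 - (73 - 26058/169) = -660 - 1*(-13721/169) = -660 + 13721/169 = -97819/169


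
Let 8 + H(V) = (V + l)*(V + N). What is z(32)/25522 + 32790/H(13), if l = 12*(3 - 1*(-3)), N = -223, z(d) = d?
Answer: -209073731/113942969 ≈ -1.8349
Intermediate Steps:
l = 72 (l = 12*(3 + 3) = 12*6 = 72)
H(V) = -8 + (-223 + V)*(72 + V) (H(V) = -8 + (V + 72)*(V - 223) = -8 + (72 + V)*(-223 + V) = -8 + (-223 + V)*(72 + V))
z(32)/25522 + 32790/H(13) = 32/25522 + 32790/(-16064 + 13**2 - 151*13) = 32*(1/25522) + 32790/(-16064 + 169 - 1963) = 16/12761 + 32790/(-17858) = 16/12761 + 32790*(-1/17858) = 16/12761 - 16395/8929 = -209073731/113942969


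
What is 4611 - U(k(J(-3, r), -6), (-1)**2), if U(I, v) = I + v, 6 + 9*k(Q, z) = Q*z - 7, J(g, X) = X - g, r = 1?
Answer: 41527/9 ≈ 4614.1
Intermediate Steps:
k(Q, z) = -13/9 + Q*z/9 (k(Q, z) = -2/3 + (Q*z - 7)/9 = -2/3 + (-7 + Q*z)/9 = -2/3 + (-7/9 + Q*z/9) = -13/9 + Q*z/9)
4611 - U(k(J(-3, r), -6), (-1)**2) = 4611 - ((-13/9 + (1/9)*(1 - 1*(-3))*(-6)) + (-1)**2) = 4611 - ((-13/9 + (1/9)*(1 + 3)*(-6)) + 1) = 4611 - ((-13/9 + (1/9)*4*(-6)) + 1) = 4611 - ((-13/9 - 8/3) + 1) = 4611 - (-37/9 + 1) = 4611 - 1*(-28/9) = 4611 + 28/9 = 41527/9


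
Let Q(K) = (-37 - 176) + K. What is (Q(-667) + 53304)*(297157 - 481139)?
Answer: -9645072368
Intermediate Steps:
Q(K) = -213 + K
(Q(-667) + 53304)*(297157 - 481139) = ((-213 - 667) + 53304)*(297157 - 481139) = (-880 + 53304)*(-183982) = 52424*(-183982) = -9645072368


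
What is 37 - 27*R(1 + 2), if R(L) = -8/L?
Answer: 109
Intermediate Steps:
37 - 27*R(1 + 2) = 37 - (-216)/(1 + 2) = 37 - (-216)/3 = 37 - 27*(-8/3) = 37 + 72 = 109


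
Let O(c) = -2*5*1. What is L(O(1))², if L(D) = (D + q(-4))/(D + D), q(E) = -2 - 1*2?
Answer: 49/100 ≈ 0.49000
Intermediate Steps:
O(c) = -10 (O(c) = -10*1 = -10)
q(E) = -4 (q(E) = -2 - 2 = -4)
L(D) = (-4 + D)/(2*D) (L(D) = (D - 4)/(D + D) = (-4 + D)/((2*D)) = (-4 + D)*(1/(2*D)) = (-4 + D)/(2*D))
L(O(1))² = ((½)*(-4 - 10)/(-10))² = ((½)*(-⅒)*(-14))² = (7/10)² = 49/100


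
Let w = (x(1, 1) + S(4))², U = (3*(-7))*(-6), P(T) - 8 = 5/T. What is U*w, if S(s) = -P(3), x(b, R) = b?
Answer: 9464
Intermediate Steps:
P(T) = 8 + 5/T
S(s) = -29/3 (S(s) = -(8 + 5/3) = -1*29/3 = -29/3)
U = 126 (U = -21*(-6) = 126)
w = 676/9 (w = (1 - 29/3)² = (-26/3)² = 676/9 ≈ 75.111)
U*w = 126*(676/9) = 9464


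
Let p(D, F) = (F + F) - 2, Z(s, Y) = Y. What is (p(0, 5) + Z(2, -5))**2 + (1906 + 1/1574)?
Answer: 3014211/1574 ≈ 1915.0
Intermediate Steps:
p(D, F) = -2 + 2*F (p(D, F) = 2*F - 2 = -2 + 2*F)
(p(0, 5) + Z(2, -5))**2 + (1906 + 1/1574) = ((-2 + 2*5) - 5)**2 + (1906 + 1/1574) = ((-2 + 10) - 5)**2 + (1906 + 1/1574) = (8 - 5)**2 + 3000045/1574 = 3**2 + 3000045/1574 = 9 + 3000045/1574 = 3014211/1574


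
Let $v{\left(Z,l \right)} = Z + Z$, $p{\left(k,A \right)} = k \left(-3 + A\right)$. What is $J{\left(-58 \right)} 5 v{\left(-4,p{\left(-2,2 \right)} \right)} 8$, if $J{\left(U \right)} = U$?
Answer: $18560$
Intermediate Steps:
$v{\left(Z,l \right)} = 2 Z$
$J{\left(-58 \right)} 5 v{\left(-4,p{\left(-2,2 \right)} \right)} 8 = - 58 \cdot 5 \cdot 2 \left(-4\right) 8 = - 58 \cdot 5 \left(-8\right) 8 = - 58 \left(\left(-40\right) 8\right) = \left(-58\right) \left(-320\right) = 18560$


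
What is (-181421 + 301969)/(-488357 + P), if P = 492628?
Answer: 120548/4271 ≈ 28.225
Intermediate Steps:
(-181421 + 301969)/(-488357 + P) = (-181421 + 301969)/(-488357 + 492628) = 120548/4271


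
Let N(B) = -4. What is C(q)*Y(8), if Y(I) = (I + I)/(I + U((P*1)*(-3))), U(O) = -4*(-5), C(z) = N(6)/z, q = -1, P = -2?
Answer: 16/7 ≈ 2.2857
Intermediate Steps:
C(z) = -4/z
U(O) = 20
Y(I) = 2*I/(20 + I) (Y(I) = (I + I)/(I + 20) = (2*I)/(20 + I) = 2*I/(20 + I))
C(q)*Y(8) = (-4/(-1))*(2*8/(20 + 8)) = (-4*(-1))*(2*8/28) = 4*(2*8*(1/28)) = 4*(4/7) = 16/7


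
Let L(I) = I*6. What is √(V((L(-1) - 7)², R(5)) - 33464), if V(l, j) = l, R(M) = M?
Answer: I*√33295 ≈ 182.47*I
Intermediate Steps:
L(I) = 6*I
√(V((L(-1) - 7)², R(5)) - 33464) = √((6*(-1) - 7)² - 33464) = √((-6 - 7)² - 33464) = √((-13)² - 33464) = √(169 - 33464) = √(-33295) = I*√33295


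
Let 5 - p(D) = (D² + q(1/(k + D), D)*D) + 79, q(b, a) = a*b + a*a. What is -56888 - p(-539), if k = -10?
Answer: -85840345009/549 ≈ -1.5636e+8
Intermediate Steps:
q(b, a) = a² + a*b (q(b, a) = a*b + a² = a² + a*b)
p(D) = -74 - D² - D²*(D + 1/(-10 + D)) (p(D) = 5 - ((D² + (D*(D + 1/(-10 + D)))*D) + 79) = 5 - ((D² + D²*(D + 1/(-10 + D))) + 79) = 5 - (79 + D² + D²*(D + 1/(-10 + D))) = 5 + (-79 - D² - D²*(D + 1/(-10 + D))) = -74 - D² - D²*(D + 1/(-10 + D)))
-56888 - p(-539) = -56888 - (740 - 1*(-539)⁴ - 74*(-539) + 9*(-539)² + 9*(-539)³)/(-10 - 539) = -56888 - (740 - 1*84402451441 + 39886 + 9*290521 + 9*(-156590819))/(-549) = -56888 - (-1)*(740 - 84402451441 + 39886 + 2614689 - 1409317371)/549 = -56888 - (-1)*(-85809113497)/549 = -56888 - 1*85809113497/549 = -56888 - 85809113497/549 = -85840345009/549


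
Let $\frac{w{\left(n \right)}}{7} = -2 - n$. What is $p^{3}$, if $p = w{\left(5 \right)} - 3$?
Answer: $-140608$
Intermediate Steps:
$w{\left(n \right)} = -14 - 7 n$ ($w{\left(n \right)} = 7 \left(-2 - n\right) = -14 - 7 n$)
$p = -52$ ($p = \left(-14 - 35\right) - 3 = -49 - 3 = -52$)
$p^{3} = \left(-52\right)^{3} = -140608$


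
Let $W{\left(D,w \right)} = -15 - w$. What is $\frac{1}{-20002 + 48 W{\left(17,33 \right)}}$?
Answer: $- \frac{1}{22306} \approx -4.4831 \cdot 10^{-5}$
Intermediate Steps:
$\frac{1}{-20002 + 48 W{\left(17,33 \right)}} = \frac{1}{-20002 + 48 \left(-15 - 33\right)} = \frac{1}{-20002 + 48 \left(-48\right)} = \frac{1}{-20002 - 2304} = \frac{1}{-22306} = - \frac{1}{22306}$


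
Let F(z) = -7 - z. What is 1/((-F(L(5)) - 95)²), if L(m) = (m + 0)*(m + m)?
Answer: 1/1444 ≈ 0.00069252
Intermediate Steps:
L(m) = 2*m² (L(m) = m*(2*m) = 2*m²)
1/((-F(L(5)) - 95)²) = 1/((-(-7 - 2*5²) - 95)²) = 1/((-(-7 - 2*25) - 95)²) = 1/((-(-7 - 1*50) - 95)²) = 1/((-(-7 - 50) - 95)²) = 1/((-1*(-57) - 95)²) = 1/((57 - 95)²) = 1/((-38)²) = 1/1444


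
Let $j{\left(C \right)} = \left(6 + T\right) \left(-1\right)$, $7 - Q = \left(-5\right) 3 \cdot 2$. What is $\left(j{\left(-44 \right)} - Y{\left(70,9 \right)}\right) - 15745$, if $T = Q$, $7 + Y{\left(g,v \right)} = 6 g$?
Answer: $-16201$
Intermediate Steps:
$Q = 37$ ($Q = 7 - \left(-5\right) 3 \cdot 2 = 7 - \left(-15\right) 2 = 7 - -30 = 7 + 30 = 37$)
$Y{\left(g,v \right)} = -7 + 6 g$
$T = 37$
$j{\left(C \right)} = -43$ ($j{\left(C \right)} = \left(6 + 37\right) \left(-1\right) = 43 \left(-1\right) = -43$)
$\left(j{\left(-44 \right)} - Y{\left(70,9 \right)}\right) - 15745 = \left(-43 - \left(-7 + 6 \cdot 70\right)\right) - 15745 = \left(-43 - \left(-7 + 420\right)\right) - 15745 = \left(-43 - 413\right) - 15745 = -456 - 15745 = -16201$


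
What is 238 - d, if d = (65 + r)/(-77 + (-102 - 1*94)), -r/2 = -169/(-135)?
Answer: 675379/2835 ≈ 238.23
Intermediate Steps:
r = -338/135 (r = -(-338)/(-135) = -(-338)*(-1)/135 = -2*169/135 = -338/135 ≈ -2.5037)
d = -649/2835 (d = (65 - 338/135)/(-77 + (-102 - 1*94)) = 8437/(135*(-77 + (-102 - 94))) = 8437/(135*(-77 - 196)) = (8437/135)/(-273) = (8437/135)*(-1/273) = -649/2835 ≈ -0.22892)
238 - d = 238 - 1*(-649/2835) = 238 + 649/2835 = 675379/2835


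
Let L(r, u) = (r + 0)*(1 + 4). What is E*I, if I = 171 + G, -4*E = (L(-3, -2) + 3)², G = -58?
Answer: -4068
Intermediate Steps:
L(r, u) = 5*r (L(r, u) = r*5 = 5*r)
E = -36 (E = -(5*(-3) + 3)²/4 = -(-15 + 3)²/4 = -¼*(-12)² = -¼*144 = -36)
I = 113 (I = 171 - 58 = 113)
E*I = -36*113 = -4068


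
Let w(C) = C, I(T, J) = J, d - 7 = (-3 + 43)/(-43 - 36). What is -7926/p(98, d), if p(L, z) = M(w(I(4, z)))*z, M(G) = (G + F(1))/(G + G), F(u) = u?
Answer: -313077/148 ≈ -2115.4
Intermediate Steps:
d = 513/79 (d = 7 + (-3 + 43)/(-43 - 36) = 7 + 40/(-79) = 7 + 40*(-1/79) = 7 - 40/79 = 513/79 ≈ 6.4937)
M(G) = (1 + G)/(2*G) (M(G) = (G + 1)/(G + G) = (1 + G)/((2*G)) = (1 + G)*(1/(2*G)) = (1 + G)/(2*G))
p(L, z) = ½ + z/2 (p(L, z) = ((1 + z)/(2*z))*z = ½ + z/2)
-7926/p(98, d) = -7926/(½ + (½)*(513/79)) = -7926/(½ + 513/158) = -7926/296/79 = -7926*79/296 = -313077/148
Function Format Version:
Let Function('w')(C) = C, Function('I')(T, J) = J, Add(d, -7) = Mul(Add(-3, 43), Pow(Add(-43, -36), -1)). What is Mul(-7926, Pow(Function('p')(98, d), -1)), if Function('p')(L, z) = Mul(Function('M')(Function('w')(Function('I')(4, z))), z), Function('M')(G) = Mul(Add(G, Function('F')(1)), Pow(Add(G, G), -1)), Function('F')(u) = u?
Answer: Rational(-313077, 148) ≈ -2115.4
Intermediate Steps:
d = Rational(513, 79) (d = Add(7, Mul(Add(-3, 43), Pow(Add(-43, -36), -1))) = Add(7, Mul(40, Pow(-79, -1))) = Add(7, Mul(40, Rational(-1, 79))) = Add(7, Rational(-40, 79)) = Rational(513, 79) ≈ 6.4937)
Function('M')(G) = Mul(Rational(1, 2), Pow(G, -1), Add(1, G)) (Function('M')(G) = Mul(Add(G, 1), Pow(Add(G, G), -1)) = Mul(Add(1, G), Pow(Mul(2, G), -1)) = Mul(Add(1, G), Mul(Rational(1, 2), Pow(G, -1))) = Mul(Rational(1, 2), Pow(G, -1), Add(1, G)))
Function('p')(L, z) = Add(Rational(1, 2), Mul(Rational(1, 2), z)) (Function('p')(L, z) = Mul(Mul(Rational(1, 2), Pow(z, -1), Add(1, z)), z) = Add(Rational(1, 2), Mul(Rational(1, 2), z)))
Mul(-7926, Pow(Function('p')(98, d), -1)) = Mul(-7926, Pow(Add(Rational(1, 2), Mul(Rational(1, 2), Rational(513, 79))), -1)) = Mul(-7926, Pow(Add(Rational(1, 2), Rational(513, 158)), -1)) = Mul(-7926, Pow(Rational(296, 79), -1)) = Mul(-7926, Rational(79, 296)) = Rational(-313077, 148)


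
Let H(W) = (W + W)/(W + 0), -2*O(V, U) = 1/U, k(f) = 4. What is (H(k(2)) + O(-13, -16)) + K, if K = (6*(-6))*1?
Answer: -1087/32 ≈ -33.969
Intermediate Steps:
O(V, U) = -1/(2*U)
K = -36 (K = -36*1 = -36)
H(W) = 2 (H(W) = (2*W)/W = 2)
(H(k(2)) + O(-13, -16)) + K = (2 - ½/(-16)) - 36 = (2 - ½*(-1/16)) - 36 = (2 + 1/32) - 36 = 65/32 - 36 = -1087/32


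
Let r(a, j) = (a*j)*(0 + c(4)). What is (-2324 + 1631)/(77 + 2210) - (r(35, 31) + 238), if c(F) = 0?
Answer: -544999/2287 ≈ -238.30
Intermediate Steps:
r(a, j) = 0 (r(a, j) = (a*j)*(0 + 0) = (a*j)*0 = 0)
(-2324 + 1631)/(77 + 2210) - (r(35, 31) + 238) = (-2324 + 1631)/(77 + 2210) - (0 + 238) = -693/2287 - 1*238 = -693*1/2287 - 238 = -693/2287 - 238 = -544999/2287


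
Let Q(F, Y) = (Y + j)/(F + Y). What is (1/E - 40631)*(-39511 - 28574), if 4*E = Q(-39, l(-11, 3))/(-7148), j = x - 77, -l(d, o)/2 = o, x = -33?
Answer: 102124708515/29 ≈ 3.5215e+9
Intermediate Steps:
l(d, o) = -2*o
j = -110 (j = -33 - 77 = -110)
Q(F, Y) = (-110 + Y)/(F + Y) (Q(F, Y) = (Y - 110)/(F + Y) = (-110 + Y)/(F + Y))
E = -29/321660 (E = (((-110 - 2*3)/(-39 - 2*3))/(-7148))/4 = (((-110 - 6)/(-39 - 6))*(-1/7148))/4 = ((-116/(-45))*(-1/7148))/4 = (-1/45*(-116)*(-1/7148))/4 = ((116/45)*(-1/7148))/4 = (¼)*(-29/80415) = -29/321660 ≈ -9.0157e-5)
(1/E - 40631)*(-39511 - 28574) = (1/(-29/321660) - 40631)*(-39511 - 28574) = (-321660/29 - 40631)*(-68085) = -1499959/29*(-68085) = 102124708515/29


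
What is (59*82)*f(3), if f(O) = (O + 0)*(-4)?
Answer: -58056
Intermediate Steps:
f(O) = -4*O (f(O) = O*(-4) = -4*O)
(59*82)*f(3) = (59*82)*(-4*3) = 4838*(-12) = -58056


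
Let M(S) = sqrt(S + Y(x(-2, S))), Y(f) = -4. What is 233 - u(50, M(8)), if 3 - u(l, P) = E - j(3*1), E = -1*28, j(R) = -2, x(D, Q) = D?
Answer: 204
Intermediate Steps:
M(S) = sqrt(-4 + S) (M(S) = sqrt(S - 4) = sqrt(-4 + S))
E = -28
u(l, P) = 29 (u(l, P) = 3 - (-28 - 1*(-2)) = 3 - (-28 + 2) = 3 - 1*(-26) = 3 + 26 = 29)
233 - u(50, M(8)) = 233 - 1*29 = 233 - 29 = 204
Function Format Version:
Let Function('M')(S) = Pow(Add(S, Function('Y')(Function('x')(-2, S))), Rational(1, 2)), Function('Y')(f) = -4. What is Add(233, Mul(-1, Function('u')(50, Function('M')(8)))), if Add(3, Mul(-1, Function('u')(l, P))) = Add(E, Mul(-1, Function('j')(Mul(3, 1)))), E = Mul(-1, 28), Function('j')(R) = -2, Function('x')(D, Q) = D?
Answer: 204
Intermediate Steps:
Function('M')(S) = Pow(Add(-4, S), Rational(1, 2)) (Function('M')(S) = Pow(Add(S, -4), Rational(1, 2)) = Pow(Add(-4, S), Rational(1, 2)))
E = -28
Function('u')(l, P) = 29 (Function('u')(l, P) = Add(3, Mul(-1, Add(-28, Mul(-1, -2)))) = Add(3, Mul(-1, Add(-28, 2))) = Add(3, Mul(-1, -26)) = Add(3, 26) = 29)
Add(233, Mul(-1, Function('u')(50, Function('M')(8)))) = Add(233, Mul(-1, 29)) = Add(233, -29) = 204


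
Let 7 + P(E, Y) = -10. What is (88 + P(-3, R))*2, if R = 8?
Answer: 142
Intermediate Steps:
P(E, Y) = -17 (P(E, Y) = -7 - 10 = -17)
(88 + P(-3, R))*2 = (88 - 17)*2 = 71*2 = 142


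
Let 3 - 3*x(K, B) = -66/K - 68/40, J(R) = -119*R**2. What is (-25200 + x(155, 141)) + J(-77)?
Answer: -679596841/930 ≈ -7.3075e+5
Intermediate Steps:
x(K, B) = 47/30 + 22/K (x(K, B) = 1 - (-66/K - 68/40)/3 = 1 - (-66/K - 68*1/40)/3 = 1 - (-66/K - 17/10)/3 = 1 - (-17/10 - 66/K)/3 = 1 + (17/30 + 22/K) = 47/30 + 22/K)
(-25200 + x(155, 141)) + J(-77) = (-25200 + (47/30 + 22/155)) - 119*(-77)**2 = (-25200 + (47/30 + 22*(1/155))) - 119*5929 = (-25200 + (47/30 + 22/155)) - 705551 = (-25200 + 1589/930) - 705551 = -23434411/930 - 705551 = -679596841/930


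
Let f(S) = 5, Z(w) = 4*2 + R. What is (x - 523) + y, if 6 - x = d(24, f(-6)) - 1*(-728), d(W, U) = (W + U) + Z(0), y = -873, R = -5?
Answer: -2150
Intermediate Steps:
Z(w) = 3 (Z(w) = 4*2 - 5 = 8 - 5 = 3)
d(W, U) = 3 + U + W (d(W, U) = (W + U) + 3 = (U + W) + 3 = 3 + U + W)
x = -754 (x = 6 - ((3 + 5 + 24) - 1*(-728)) = 6 - (32 + 728) = 6 - 1*760 = 6 - 760 = -754)
(x - 523) + y = (-754 - 523) - 873 = -1277 - 873 = -2150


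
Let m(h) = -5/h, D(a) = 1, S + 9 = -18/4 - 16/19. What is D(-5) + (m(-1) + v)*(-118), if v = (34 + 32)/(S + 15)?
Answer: -310669/25 ≈ -12427.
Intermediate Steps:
S = -545/38 (S = -9 + (-18/4 - 16/19) = -9 + (-18*¼ - 16*1/19) = -9 + (-9/2 - 16/19) = -9 - 203/38 = -545/38 ≈ -14.342)
v = 2508/25 (v = (34 + 32)/(-545/38 + 15) = 66/(25/38) = 66*(38/25) = 2508/25 ≈ 100.32)
D(-5) + (m(-1) + v)*(-118) = 1 + (-5/(-1) + 2508/25)*(-118) = 1 + (-5*(-1) + 2508/25)*(-118) = 1 + (5 + 2508/25)*(-118) = 1 + (2633/25)*(-118) = 1 - 310694/25 = -310669/25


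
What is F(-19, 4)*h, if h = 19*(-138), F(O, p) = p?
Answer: -10488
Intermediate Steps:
h = -2622
F(-19, 4)*h = 4*(-2622) = -10488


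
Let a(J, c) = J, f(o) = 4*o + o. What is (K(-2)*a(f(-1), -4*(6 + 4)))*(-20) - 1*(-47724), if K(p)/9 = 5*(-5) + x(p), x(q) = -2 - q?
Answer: 25224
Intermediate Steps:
f(o) = 5*o
K(p) = -243 - 9*p (K(p) = 9*(5*(-5) + (-2 - p)) = 9*(-25 + (-2 - p)) = 9*(-27 - p) = -243 - 9*p)
(K(-2)*a(f(-1), -4*(6 + 4)))*(-20) - 1*(-47724) = ((-243 - 9*(-2))*(5*(-1)))*(-20) - 1*(-47724) = ((-243 + 18)*(-5))*(-20) + 47724 = -225*(-5)*(-20) + 47724 = 1125*(-20) + 47724 = -22500 + 47724 = 25224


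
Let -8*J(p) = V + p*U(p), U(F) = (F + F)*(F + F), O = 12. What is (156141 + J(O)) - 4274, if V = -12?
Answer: 302009/2 ≈ 1.5100e+5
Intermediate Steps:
U(F) = 4*F² (U(F) = (2*F)*(2*F) = 4*F²)
J(p) = 3/2 - p³/2 (J(p) = -(-12 + p*(4*p²))/8 = -(-12 + 4*p³)/8 = 3/2 - p³/2)
(156141 + J(O)) - 4274 = (156141 + (3/2 - ½*12³)) - 4274 = (156141 + (3/2 - ½*1728)) - 4274 = (156141 + (3/2 - 864)) - 4274 = (156141 - 1725/2) - 4274 = 310557/2 - 4274 = 302009/2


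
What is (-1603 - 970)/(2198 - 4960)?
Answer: 2573/2762 ≈ 0.93157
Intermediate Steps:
(-1603 - 970)/(2198 - 4960) = -2573/(-2762) = -2573*(-1/2762) = 2573/2762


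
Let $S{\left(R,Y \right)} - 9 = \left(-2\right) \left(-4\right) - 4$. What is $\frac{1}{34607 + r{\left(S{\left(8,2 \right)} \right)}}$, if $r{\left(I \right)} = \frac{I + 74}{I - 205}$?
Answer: $\frac{64}{2214819} \approx 2.8896 \cdot 10^{-5}$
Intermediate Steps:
$S{\left(R,Y \right)} = 13$ ($S{\left(R,Y \right)} = 9 - -4 = 9 + \left(8 - 4\right) = 9 + 4 = 13$)
$r{\left(I \right)} = \frac{74 + I}{-205 + I}$
$\frac{1}{34607 + r{\left(S{\left(8,2 \right)} \right)}} = \frac{1}{34607 + \frac{74 + 13}{-205 + 13}} = \frac{1}{34607 + \frac{1}{-192} \cdot 87} = \frac{1}{34607 - \frac{29}{64}} = \frac{1}{\frac{2214819}{64}} = \frac{64}{2214819}$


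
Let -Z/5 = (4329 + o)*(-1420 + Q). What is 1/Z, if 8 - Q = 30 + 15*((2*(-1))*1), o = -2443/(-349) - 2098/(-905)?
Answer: 181/5543763336 ≈ 3.2649e-8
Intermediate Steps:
o = 8433/905 (o = -2443*(-1/349) - 2098*(-1/905) = 7 + 2098/905 = 8433/905 ≈ 9.3182)
Q = 8 (Q = 8 - (30 + 15*((2*(-1))*1)) = 8 - (30 + 15*(-2*1)) = 8 - (30 + 15*(-2)) = 8 - (30 - 30) = 8 - 1*0 = 8 + 0 = 8)
Z = 5543763336/181 (Z = -5*(4329 + 8433/905)*(-1420 + 8) = -3926178*(-1412)/181 = -5*(-5543763336/905) = 5543763336/181 ≈ 3.0629e+7)
1/Z = 1/(5543763336/181) = 181/5543763336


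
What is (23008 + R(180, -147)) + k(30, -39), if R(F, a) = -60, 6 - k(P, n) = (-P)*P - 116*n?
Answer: 19330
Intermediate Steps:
k(P, n) = 6 + P² + 116*n (k(P, n) = 6 - ((-P)*P - 116*n) = 6 - (-P² - 116*n) = 6 + (P² + 116*n) = 6 + P² + 116*n)
(23008 + R(180, -147)) + k(30, -39) = (23008 - 60) + (6 + 30² + 116*(-39)) = 22948 + (6 + 900 - 4524) = 22948 - 3618 = 19330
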